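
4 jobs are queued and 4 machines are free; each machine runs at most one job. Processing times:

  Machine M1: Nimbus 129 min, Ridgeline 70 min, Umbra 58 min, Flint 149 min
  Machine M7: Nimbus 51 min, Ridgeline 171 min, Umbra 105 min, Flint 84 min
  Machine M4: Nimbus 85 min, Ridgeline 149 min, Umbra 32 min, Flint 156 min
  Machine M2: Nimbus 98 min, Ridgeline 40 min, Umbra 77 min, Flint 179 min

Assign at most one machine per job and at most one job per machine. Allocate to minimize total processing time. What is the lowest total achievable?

Optimal: Nimbus→Machine M4 (85 min), Ridgeline→Machine M2 (40 min), Umbra→Machine M1 (58 min), Flint→Machine M7 (84 min) — total 85+40+58+84 = 267 min.
Column-greedy (each machine in turn goes to its cheapest remaining job) gives 437 min, worse by 170.

Minimum total: 267 min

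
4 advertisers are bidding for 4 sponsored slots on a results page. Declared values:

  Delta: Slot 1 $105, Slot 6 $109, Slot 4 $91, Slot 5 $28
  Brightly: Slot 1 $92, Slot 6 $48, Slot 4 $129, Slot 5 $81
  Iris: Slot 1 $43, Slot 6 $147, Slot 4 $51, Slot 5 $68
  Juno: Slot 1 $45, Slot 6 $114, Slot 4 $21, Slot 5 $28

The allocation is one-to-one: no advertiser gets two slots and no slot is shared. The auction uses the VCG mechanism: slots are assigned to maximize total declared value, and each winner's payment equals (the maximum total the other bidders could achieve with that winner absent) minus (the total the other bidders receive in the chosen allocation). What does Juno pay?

Efficient allocation: Delta→Slot 1 ($105), Brightly→Slot 4 ($129), Iris→Slot 5 ($68), Juno→Slot 6 ($114); total welfare W = $416.
Juno receives Slot 6 at value $114, so the others get W − 114 = $302.
Without Juno: best allocation of the remaining 3 bidders over all 4 slots is Delta→Slot 1 ($105), Brightly→Slot 4 ($129), Iris→Slot 6 ($147), total $381.
VCG payment = (others' best without Juno) − (others' welfare with Juno) = 381 − 302 = $79.

Juno pays $79.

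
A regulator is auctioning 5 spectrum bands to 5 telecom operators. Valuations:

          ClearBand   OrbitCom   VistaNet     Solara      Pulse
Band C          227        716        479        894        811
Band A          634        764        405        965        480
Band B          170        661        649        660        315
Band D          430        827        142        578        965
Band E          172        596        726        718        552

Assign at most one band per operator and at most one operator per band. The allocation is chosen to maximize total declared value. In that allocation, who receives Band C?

This is a one-to-one assignment (maximum-weight bipartite matching).
Optimal: ClearBand→Band A ($634M), OrbitCom→Band B ($661M), VistaNet→Band E ($726M), Solara→Band C ($894M), Pulse→Band D ($965M) — total 634+661+726+894+965 = $3880M.
Max-entry greedy (repeatedly take the single best remaining cell) gives $3542M, worse by 338.
Next-best assignment: ClearBand→Band A, OrbitCom→Band E, VistaNet→Band B, Solara→Band C, Pulse→Band D = $3738M.
No other one-to-one assignment exceeds $3880M.
Solara's own top band is Band A ($965M), but forcing Solara→Band A and reassigning the rest optimally gives only $3593M — worse by 287.

Solara receives Band C.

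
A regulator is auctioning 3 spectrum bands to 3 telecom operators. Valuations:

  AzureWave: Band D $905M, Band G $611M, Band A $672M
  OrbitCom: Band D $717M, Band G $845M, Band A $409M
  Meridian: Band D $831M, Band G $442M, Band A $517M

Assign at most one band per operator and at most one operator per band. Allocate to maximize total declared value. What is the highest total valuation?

Max total: $2348M

Optimal: AzureWave→Band A ($672M), OrbitCom→Band G ($845M), Meridian→Band D ($831M) — total 672+845+831 = $2348M.
Column-greedy (each band in turn goes to its best remaining operator) gives $2267M, worse by 81.
Every other assignment is strictly worse.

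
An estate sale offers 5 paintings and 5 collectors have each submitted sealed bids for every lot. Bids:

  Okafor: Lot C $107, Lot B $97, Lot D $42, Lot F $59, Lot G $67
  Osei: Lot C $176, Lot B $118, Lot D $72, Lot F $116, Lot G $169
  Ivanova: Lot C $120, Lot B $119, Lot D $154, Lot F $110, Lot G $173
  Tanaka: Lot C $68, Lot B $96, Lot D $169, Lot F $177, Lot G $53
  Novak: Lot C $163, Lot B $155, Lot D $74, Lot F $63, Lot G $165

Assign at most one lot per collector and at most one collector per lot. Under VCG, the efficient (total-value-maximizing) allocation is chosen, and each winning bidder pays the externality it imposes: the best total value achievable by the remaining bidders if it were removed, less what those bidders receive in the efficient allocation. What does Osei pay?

Efficient allocation: Okafor→Lot B ($97), Osei→Lot C ($176), Ivanova→Lot D ($154), Tanaka→Lot F ($177), Novak→Lot G ($165); total welfare W = $769.
Osei receives Lot C at value $176, so the others get W − 176 = $593.
Without Osei: best allocation of the remaining 4 bidders over all 5 lots is Okafor→Lot C ($107), Ivanova→Lot G ($173), Tanaka→Lot F ($177), Novak→Lot B ($155), total $612.
VCG payment = (others' best without Osei) − (others' welfare with Osei) = 612 − 593 = $19.

Osei pays $19.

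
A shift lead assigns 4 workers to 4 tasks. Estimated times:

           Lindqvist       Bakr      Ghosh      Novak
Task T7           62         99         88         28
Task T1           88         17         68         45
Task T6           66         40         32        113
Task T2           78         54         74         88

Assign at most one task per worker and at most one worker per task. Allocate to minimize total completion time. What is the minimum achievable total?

Treat this as an assignment problem: match each worker to one task.
Optimal: Lindqvist→Task T2 (78 min), Bakr→Task T1 (17 min), Ghosh→Task T6 (32 min), Novak→Task T7 (28 min) — total 78+17+32+28 = 155 min.
Row-greedy (each worker in turn takes its cheapest remaining task) gives 199 min, worse by 44.
Next-best assignment: Lindqvist→Task T6, Bakr→Task T1, Ghosh→Task T2, Novak→Task T7 = 185 min.
Every other assignment is strictly worse.

Min total: 155 min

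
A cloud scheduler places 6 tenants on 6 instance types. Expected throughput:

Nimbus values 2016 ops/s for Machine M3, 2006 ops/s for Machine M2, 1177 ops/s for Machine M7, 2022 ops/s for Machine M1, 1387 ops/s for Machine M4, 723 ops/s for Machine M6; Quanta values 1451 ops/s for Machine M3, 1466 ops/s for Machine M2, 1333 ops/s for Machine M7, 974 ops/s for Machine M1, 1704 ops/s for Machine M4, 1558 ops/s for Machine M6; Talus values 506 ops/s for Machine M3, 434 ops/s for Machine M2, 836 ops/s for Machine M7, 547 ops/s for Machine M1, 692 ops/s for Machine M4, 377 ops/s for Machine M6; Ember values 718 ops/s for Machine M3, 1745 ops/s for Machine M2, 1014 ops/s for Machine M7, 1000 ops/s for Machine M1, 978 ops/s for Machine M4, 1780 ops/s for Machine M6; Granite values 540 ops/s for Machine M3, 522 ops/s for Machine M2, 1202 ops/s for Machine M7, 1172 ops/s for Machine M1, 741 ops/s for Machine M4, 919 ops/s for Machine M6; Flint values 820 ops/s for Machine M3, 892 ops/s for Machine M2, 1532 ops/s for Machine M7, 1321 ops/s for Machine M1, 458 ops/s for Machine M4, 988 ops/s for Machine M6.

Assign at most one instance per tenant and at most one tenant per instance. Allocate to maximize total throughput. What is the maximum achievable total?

Maximum total: 8715 ops/s

Optimal: Nimbus→Machine M3 (2016 ops/s), Quanta→Machine M6 (1558 ops/s), Talus→Machine M4 (692 ops/s), Ember→Machine M2 (1745 ops/s), Granite→Machine M1 (1172 ops/s), Flint→Machine M7 (1532 ops/s) — total 2016+1558+692+1745+1172+1532 = 8715 ops/s.
Column-greedy (each instance in turn goes to its best remaining tenant) gives 8546 ops/s, worse by 169.
Checked against all permutations: 8715 ops/s is optimal.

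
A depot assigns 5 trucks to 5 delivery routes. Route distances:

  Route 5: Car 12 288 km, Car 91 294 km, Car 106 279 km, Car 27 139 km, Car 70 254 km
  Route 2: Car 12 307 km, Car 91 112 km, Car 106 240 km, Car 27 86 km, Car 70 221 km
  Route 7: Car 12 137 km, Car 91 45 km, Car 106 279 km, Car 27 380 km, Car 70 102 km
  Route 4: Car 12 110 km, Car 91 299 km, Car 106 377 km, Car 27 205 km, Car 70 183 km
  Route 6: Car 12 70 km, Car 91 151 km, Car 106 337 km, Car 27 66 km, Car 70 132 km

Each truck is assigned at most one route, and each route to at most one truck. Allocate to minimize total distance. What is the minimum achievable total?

Optimal: Car 12→Route 4 (110 km), Car 91→Route 7 (45 km), Car 106→Route 5 (279 km), Car 27→Route 2 (86 km), Car 70→Route 6 (132 km) — total 110+45+279+86+132 = 652 km.
Column-greedy (each route in turn goes to its cheapest remaining truck) gives 800 km, worse by 148.
Next-best assignment: Car 12→Route 6, Car 91→Route 7, Car 106→Route 5, Car 27→Route 2, Car 70→Route 4 = 663 km.

Min total: 652 km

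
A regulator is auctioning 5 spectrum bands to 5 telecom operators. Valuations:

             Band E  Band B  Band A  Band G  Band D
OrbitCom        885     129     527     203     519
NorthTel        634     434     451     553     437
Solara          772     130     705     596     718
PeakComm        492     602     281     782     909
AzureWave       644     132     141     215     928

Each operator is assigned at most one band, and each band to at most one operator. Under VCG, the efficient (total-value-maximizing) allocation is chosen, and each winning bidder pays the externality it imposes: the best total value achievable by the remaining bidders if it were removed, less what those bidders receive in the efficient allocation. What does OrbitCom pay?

OrbitCom pays $200M.

Efficient allocation: OrbitCom→Band E ($885M), NorthTel→Band B ($434M), Solara→Band A ($705M), PeakComm→Band G ($782M), AzureWave→Band D ($928M); total welfare W = $3734M.
OrbitCom receives Band E at value $885M, so the others get W − 885 = $2849M.
Without OrbitCom: best allocation of the remaining 4 bidders over all 5 bands is NorthTel→Band E ($634M), Solara→Band A ($705M), PeakComm→Band G ($782M), AzureWave→Band D ($928M), total $3049M.
VCG payment = (others' best without OrbitCom) − (others' welfare with OrbitCom) = 3049 − 2849 = $200M.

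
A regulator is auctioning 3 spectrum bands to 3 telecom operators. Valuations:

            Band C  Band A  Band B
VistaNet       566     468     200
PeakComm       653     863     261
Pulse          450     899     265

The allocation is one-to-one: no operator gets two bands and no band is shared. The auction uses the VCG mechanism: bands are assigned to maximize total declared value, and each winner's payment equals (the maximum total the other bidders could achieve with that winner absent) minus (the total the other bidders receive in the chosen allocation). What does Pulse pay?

Efficient allocation: VistaNet→Band B ($200M), PeakComm→Band C ($653M), Pulse→Band A ($899M); total welfare W = $1752M.
Pulse receives Band A at value $899M, so the others get W − 899 = $853M.
Without Pulse: best allocation of the remaining 2 bidders over all 3 bands is VistaNet→Band C ($566M), PeakComm→Band A ($863M), total $1429M.
VCG payment = (others' best without Pulse) − (others' welfare with Pulse) = 1429 − 853 = $576M.

Pulse pays $576M.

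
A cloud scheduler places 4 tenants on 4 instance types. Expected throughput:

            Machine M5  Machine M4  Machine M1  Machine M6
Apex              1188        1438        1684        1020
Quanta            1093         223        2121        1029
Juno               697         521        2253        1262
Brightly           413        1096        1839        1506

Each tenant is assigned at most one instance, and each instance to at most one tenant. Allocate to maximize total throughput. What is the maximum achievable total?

This is the linear assignment problem.
Optimal: Apex→Machine M4 (1438 ops/s), Quanta→Machine M5 (1093 ops/s), Juno→Machine M1 (2253 ops/s), Brightly→Machine M6 (1506 ops/s) — total 1438+1093+2253+1506 = 6290 ops/s.
Row-greedy (each tenant in turn takes its best remaining instance) gives 5135 ops/s, worse by 1155.
No other one-to-one assignment exceeds 6290 ops/s.

Max total: 6290 ops/s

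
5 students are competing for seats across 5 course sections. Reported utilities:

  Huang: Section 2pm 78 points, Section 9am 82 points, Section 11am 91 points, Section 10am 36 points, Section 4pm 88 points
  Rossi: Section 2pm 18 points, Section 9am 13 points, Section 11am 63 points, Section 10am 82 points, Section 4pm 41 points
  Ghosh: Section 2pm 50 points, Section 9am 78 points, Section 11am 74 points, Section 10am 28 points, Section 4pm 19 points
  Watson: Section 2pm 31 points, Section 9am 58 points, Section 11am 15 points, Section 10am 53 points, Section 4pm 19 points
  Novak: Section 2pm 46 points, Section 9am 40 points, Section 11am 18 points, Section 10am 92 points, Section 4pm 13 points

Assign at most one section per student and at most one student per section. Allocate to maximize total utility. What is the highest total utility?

This is the linear assignment problem.
Optimal: Huang→Section 4pm (88 points), Rossi→Section 11am (63 points), Ghosh→Section 9am (78 points), Watson→Section 2pm (31 points), Novak→Section 10am (92 points) — total 88+63+78+31+92 = 352 points.
Column-greedy (each section in turn goes to its best remaining student) gives 330 points, worse by 22.

Max total: 352 points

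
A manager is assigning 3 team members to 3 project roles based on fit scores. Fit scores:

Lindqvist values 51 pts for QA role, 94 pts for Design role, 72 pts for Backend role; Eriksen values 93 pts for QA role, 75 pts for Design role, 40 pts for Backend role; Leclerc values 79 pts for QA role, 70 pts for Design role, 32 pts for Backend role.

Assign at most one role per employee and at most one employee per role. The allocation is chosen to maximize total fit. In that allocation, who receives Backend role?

Lindqvist receives Backend role.

Treat this as an assignment problem: match each employee to one role.
Optimal: Lindqvist→Backend role (72 pts), Eriksen→QA role (93 pts), Leclerc→Design role (70 pts) — total 72+93+70 = 235 pts.
Column-greedy (each role in turn goes to its best remaining employee) gives 219 pts, worse by 16.
Lindqvist's own top role is Design role (94 pts), but forcing Lindqvist→Design role and reassigning the rest optimally gives only 219 pts — worse by 16.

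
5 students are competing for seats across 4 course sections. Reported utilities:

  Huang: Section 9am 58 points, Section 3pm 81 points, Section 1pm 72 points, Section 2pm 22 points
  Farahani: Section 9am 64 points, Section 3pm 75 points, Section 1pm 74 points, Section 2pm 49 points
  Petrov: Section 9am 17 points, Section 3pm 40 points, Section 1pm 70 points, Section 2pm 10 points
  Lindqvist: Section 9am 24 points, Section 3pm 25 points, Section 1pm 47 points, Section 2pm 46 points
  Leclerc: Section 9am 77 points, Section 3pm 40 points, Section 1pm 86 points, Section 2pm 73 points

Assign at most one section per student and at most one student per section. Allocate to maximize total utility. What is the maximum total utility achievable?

Max total: 288 points

Treat this as an assignment problem: match each student to one section.
Optimal: Farahani→Section 9am (64 points), Huang→Section 3pm (81 points), Petrov→Section 1pm (70 points), Leclerc→Section 2pm (73 points) — total 64+81+70+73 = 288 points.
Column-greedy (each section in turn goes to its best remaining student) gives 278 points, worse by 10.
Next-best assignment: Leclerc→Section 9am, Huang→Section 3pm, Farahani→Section 1pm, Lindqvist→Section 2pm = 278 points.
Swapping Leclerc↔Petrov (Leclerc→Section 1pm 86 points, Petrov→Section 2pm 10 points) loses 47.
Checked against all permutations: 288 points is optimal.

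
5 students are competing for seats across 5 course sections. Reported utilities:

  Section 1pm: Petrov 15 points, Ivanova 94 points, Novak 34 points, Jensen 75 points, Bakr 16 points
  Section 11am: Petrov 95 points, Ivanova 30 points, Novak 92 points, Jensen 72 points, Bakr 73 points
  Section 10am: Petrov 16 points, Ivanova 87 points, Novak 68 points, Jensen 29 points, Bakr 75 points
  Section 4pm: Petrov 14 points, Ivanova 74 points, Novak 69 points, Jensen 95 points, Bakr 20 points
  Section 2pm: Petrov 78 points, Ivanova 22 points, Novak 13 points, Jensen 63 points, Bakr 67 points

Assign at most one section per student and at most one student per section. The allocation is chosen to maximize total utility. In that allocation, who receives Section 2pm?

Optimal: Petrov→Section 2pm (78 points), Ivanova→Section 1pm (94 points), Novak→Section 11am (92 points), Jensen→Section 4pm (95 points), Bakr→Section 10am (75 points) — total 78+94+92+95+75 = 434 points.
Row-greedy (each student in turn takes its best remaining section) gives 396 points, worse by 38.
Swapping Ivanova↔Jensen (Ivanova→Section 4pm 74 points, Jensen→Section 1pm 75 points) loses 40.
Petrov's own top section is Section 11am (95 points), but forcing Petrov→Section 11am and reassigning the rest optimally gives only 419 points — worse by 15.

Petrov receives Section 2pm.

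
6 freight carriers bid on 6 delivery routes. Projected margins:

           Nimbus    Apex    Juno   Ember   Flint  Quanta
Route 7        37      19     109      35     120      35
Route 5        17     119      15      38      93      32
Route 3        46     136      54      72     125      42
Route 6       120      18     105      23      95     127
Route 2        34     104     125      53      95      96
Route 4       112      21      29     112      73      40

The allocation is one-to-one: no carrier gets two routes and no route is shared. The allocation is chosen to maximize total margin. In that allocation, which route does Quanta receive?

Quanta receives Route 2.

This is the linear assignment problem.
Optimal: Nimbus→Route 6 ($120k), Apex→Route 5 ($119k), Juno→Route 7 ($109k), Ember→Route 4 ($112k), Flint→Route 3 ($125k), Quanta→Route 2 ($96k) — total 120+119+109+112+125+96 = $681k.
Row-greedy (each carrier in turn takes its best remaining route) gives $645k, worse by 36.
Checked against all permutations: $681k is optimal.
Quanta's own top route is Route 6 ($127k), but forcing Quanta→Route 6 and reassigning the rest optimally gives only $675k — worse by 6.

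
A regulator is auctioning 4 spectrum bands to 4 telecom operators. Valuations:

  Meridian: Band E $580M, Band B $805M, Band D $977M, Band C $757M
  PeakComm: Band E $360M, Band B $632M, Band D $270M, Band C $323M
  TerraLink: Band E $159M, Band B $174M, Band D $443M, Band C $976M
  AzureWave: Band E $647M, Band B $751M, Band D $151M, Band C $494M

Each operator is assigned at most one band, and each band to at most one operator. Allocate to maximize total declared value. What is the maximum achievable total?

Optimal: Meridian→Band D ($977M), PeakComm→Band B ($632M), TerraLink→Band C ($976M), AzureWave→Band E ($647M) — total 977+632+976+647 = $3232M.
Max-entry greedy (repeatedly take the single best remaining cell) gives $3064M, worse by 168.
Next-best assignment: Meridian→Band D, PeakComm→Band E, TerraLink→Band C, AzureWave→Band B = $3064M.

Maximum total: $3232M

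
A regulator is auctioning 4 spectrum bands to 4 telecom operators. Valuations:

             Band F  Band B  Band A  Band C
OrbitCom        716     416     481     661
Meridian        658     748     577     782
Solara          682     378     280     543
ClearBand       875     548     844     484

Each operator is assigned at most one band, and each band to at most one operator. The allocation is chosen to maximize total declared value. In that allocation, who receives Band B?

Meridian receives Band B.

Optimal: OrbitCom→Band C ($661M), Meridian→Band B ($748M), Solara→Band F ($682M), ClearBand→Band A ($844M) — total 661+748+682+844 = $2935M.
Column-greedy (each band in turn goes to its best remaining operator) gives $2647M, worse by 288.
Next-best assignment: OrbitCom→Band F, Meridian→Band B, Solara→Band C, ClearBand→Band A = $2851M.
Meridian's own top band is Band C ($782M), but forcing Meridian→Band C and reassigning the rest optimally gives only $2724M — worse by 211.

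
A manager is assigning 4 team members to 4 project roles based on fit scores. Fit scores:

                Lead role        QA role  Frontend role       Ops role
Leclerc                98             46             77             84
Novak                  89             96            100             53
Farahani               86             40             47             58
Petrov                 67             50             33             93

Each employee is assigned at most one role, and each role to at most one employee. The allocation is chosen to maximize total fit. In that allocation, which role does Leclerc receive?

Treat this as an assignment problem: match each employee to one role.
Optimal: Leclerc→Frontend role (77 pts), Novak→QA role (96 pts), Farahani→Lead role (86 pts), Petrov→Ops role (93 pts) — total 77+96+86+93 = 352 pts.
Max-entry greedy (repeatedly take the single best remaining cell) gives 331 pts, worse by 21.
Next-best assignment: Leclerc→Lead role, Novak→QA role, Farahani→Frontend role, Petrov→Ops role = 334 pts.
Swapping Novak↔Petrov (Novak→Ops role 53 pts, Petrov→QA role 50 pts) loses 86.
Leclerc's own top role is Lead role (98 pts), but forcing Leclerc→Lead role and reassigning the rest optimally gives only 334 pts — worse by 18.

Leclerc receives Frontend role.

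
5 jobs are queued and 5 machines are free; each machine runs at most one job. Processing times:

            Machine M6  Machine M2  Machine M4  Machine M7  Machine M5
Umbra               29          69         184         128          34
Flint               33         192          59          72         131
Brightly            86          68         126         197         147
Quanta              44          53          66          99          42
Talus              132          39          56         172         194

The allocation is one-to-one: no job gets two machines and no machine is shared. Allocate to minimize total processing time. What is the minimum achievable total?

Min total: 267 min

Optimal: Umbra→Machine M6 (29 min), Flint→Machine M7 (72 min), Brightly→Machine M2 (68 min), Quanta→Machine M5 (42 min), Talus→Machine M4 (56 min) — total 29+72+68+42+56 = 267 min.
Next-best assignment: Umbra→Machine M5, Flint→Machine M7, Brightly→Machine M2, Quanta→Machine M6, Talus→Machine M4 = 274 min.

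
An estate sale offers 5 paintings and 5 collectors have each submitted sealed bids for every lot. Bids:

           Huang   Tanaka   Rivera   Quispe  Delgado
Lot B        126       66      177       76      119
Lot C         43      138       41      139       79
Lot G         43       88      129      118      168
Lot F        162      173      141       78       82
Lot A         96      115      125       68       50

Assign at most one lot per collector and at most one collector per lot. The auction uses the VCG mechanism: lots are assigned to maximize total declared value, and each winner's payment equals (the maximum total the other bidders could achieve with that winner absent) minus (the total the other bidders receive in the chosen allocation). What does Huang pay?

Huang pays $58.

Efficient allocation: Huang→Lot F ($162), Tanaka→Lot A ($115), Rivera→Lot B ($177), Quispe→Lot C ($139), Delgado→Lot G ($168); total welfare W = $761.
Huang receives Lot F at value $162, so the others get W − 162 = $599.
Without Huang: best allocation of the remaining 4 bidders over all 5 lots is Tanaka→Lot F ($173), Rivera→Lot B ($177), Quispe→Lot C ($139), Delgado→Lot G ($168), total $657.
VCG payment = (others' best without Huang) − (others' welfare with Huang) = 657 − 599 = $58.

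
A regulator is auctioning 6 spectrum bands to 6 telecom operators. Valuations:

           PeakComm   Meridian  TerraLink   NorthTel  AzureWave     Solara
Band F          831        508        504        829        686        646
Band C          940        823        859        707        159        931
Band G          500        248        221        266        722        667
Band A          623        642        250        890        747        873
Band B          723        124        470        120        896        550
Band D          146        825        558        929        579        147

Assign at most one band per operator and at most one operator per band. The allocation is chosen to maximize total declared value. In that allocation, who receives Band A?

NorthTel receives Band A.

Optimal: PeakComm→Band F ($831M), Meridian→Band D ($825M), TerraLink→Band C ($859M), NorthTel→Band A ($890M), AzureWave→Band B ($896M), Solara→Band G ($667M) — total 831+825+859+890+896+667 = $4968M.
Row-greedy (each operator in turn takes its best remaining band) gives $4722M, worse by 246.
Checked against all permutations: $4968M is optimal.
NorthTel's own top band is Band D ($929M), but forcing NorthTel→Band D and reassigning the rest optimally gives only $4824M — worse by 144.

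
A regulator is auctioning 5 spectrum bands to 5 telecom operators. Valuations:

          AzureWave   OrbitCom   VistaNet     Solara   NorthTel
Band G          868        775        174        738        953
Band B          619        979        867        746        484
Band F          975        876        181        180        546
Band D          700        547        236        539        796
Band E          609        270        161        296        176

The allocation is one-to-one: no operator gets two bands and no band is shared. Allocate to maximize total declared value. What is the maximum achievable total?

Max total: $3886M

Treat this as an assignment problem: match each operator to one band.
Optimal: AzureWave→Band E ($609M), OrbitCom→Band F ($876M), VistaNet→Band B ($867M), Solara→Band G ($738M), NorthTel→Band D ($796M) — total 609+876+867+738+796 = $3886M.
Row-greedy (each operator in turn takes its best remaining band) gives $3104M, worse by 782.
Swapping AzureWave↔Solara (AzureWave→Band G $868M, Solara→Band E $296M) loses 183.
No other one-to-one assignment exceeds $3886M.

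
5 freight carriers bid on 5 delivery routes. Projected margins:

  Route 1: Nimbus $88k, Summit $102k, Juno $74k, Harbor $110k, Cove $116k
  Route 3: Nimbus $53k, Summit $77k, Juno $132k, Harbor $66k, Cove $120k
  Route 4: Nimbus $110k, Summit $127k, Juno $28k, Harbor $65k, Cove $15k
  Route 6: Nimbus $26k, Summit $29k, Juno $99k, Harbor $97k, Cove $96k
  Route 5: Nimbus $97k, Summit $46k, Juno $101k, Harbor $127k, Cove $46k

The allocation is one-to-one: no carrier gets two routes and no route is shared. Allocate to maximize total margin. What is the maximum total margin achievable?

Optimal: Nimbus→Route 1 ($88k), Summit→Route 4 ($127k), Juno→Route 3 ($132k), Harbor→Route 5 ($127k), Cove→Route 6 ($96k) — total 88+127+132+127+96 = $570k.
Column-greedy (each route in turn goes to its best remaining carrier) gives $569k, worse by 1.
Next-best assignment: Nimbus→Route 5, Summit→Route 4, Juno→Route 3, Harbor→Route 6, Cove→Route 1 = $569k.
Checked against all permutations: $570k is optimal.

Maximum total: $570k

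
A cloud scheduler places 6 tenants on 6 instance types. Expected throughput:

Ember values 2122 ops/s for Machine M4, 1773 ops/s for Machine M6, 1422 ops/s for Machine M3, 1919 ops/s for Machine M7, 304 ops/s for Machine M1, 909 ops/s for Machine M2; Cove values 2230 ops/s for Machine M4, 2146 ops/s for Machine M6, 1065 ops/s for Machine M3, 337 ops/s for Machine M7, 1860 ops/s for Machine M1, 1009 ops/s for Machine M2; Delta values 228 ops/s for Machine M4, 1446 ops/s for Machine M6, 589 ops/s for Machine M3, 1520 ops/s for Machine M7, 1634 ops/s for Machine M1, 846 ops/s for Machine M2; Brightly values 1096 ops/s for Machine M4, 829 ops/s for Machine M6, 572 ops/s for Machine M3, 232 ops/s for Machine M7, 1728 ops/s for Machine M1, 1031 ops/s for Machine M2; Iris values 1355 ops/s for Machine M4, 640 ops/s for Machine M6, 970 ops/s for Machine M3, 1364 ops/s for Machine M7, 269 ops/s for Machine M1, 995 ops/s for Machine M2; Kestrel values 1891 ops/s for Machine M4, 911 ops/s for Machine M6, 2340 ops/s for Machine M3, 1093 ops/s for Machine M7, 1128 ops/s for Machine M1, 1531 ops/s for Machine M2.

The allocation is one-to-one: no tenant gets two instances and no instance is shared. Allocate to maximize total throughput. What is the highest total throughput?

Maximum total: 10851 ops/s

This is the linear assignment problem.
Optimal: Ember→Machine M4 (2122 ops/s), Cove→Machine M6 (2146 ops/s), Delta→Machine M7 (1520 ops/s), Brightly→Machine M1 (1728 ops/s), Iris→Machine M2 (995 ops/s), Kestrel→Machine M3 (2340 ops/s) — total 2122+2146+1520+1728+995+2340 = 10851 ops/s.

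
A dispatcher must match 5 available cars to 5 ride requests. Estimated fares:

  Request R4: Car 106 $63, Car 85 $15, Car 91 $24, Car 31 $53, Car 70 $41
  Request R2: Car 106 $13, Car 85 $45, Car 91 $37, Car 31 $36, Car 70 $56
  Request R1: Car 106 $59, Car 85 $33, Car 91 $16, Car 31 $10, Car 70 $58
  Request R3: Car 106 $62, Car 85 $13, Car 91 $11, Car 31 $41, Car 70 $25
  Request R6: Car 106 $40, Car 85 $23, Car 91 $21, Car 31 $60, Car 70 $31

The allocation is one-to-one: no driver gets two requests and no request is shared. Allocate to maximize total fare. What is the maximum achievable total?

Optimal: Car 106→Request R3 ($62), Car 85→Request R2 ($45), Car 91→Request R4 ($24), Car 31→Request R6 ($60), Car 70→Request R1 ($58) — total 62+45+24+60+58 = $249.

Max total: $249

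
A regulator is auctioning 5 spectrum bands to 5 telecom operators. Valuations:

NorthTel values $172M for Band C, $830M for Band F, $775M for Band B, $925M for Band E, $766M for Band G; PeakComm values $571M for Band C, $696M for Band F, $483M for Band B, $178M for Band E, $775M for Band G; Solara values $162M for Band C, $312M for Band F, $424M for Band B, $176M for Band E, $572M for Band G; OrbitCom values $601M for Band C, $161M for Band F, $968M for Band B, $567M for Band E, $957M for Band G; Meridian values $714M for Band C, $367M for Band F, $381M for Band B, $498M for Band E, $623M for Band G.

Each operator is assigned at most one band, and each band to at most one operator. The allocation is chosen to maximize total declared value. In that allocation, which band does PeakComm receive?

PeakComm receives Band F.

Optimal: NorthTel→Band E ($925M), PeakComm→Band F ($696M), Solara→Band G ($572M), OrbitCom→Band B ($968M), Meridian→Band C ($714M) — total 925+696+572+968+714 = $3875M.
Column-greedy (each band in turn goes to its best remaining operator) gives $3262M, worse by 613.
Checked against all permutations: $3875M is optimal.
PeakComm's own top band is Band G ($775M), but forcing PeakComm→Band G and reassigning the rest optimally gives only $3694M — worse by 181.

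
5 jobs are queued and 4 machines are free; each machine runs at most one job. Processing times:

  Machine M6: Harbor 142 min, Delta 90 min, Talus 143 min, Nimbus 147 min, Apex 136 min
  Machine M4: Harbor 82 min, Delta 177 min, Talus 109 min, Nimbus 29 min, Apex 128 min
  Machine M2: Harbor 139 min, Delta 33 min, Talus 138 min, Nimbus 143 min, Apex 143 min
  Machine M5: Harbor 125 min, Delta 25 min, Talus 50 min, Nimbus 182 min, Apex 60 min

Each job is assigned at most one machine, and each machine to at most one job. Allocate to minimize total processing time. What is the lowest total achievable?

Minimum total: 248 min

This is the linear assignment problem.
Optimal: Apex→Machine M6 (136 min), Nimbus→Machine M4 (29 min), Delta→Machine M2 (33 min), Talus→Machine M5 (50 min) — total 136+29+33+50 = 248 min.
Column-greedy (each machine in turn goes to its cheapest remaining job) gives 317 min, worse by 69.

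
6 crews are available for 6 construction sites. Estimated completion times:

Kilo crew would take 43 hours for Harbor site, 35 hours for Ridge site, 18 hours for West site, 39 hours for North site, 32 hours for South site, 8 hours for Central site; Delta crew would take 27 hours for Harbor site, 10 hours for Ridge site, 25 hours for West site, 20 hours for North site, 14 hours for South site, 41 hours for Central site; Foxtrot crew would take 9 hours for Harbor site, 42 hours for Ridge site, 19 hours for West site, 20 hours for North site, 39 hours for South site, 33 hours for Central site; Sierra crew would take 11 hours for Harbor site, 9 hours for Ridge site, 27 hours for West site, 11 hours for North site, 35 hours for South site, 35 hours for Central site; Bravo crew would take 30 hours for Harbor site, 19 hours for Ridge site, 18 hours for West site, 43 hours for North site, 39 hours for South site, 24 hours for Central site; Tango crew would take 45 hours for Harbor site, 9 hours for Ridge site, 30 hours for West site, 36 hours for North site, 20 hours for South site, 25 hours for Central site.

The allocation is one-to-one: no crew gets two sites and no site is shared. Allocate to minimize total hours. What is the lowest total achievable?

Min total: 69 hours

Optimal: Kilo crew→Central site (8 hours), Delta crew→South site (14 hours), Foxtrot crew→Harbor site (9 hours), Sierra crew→North site (11 hours), Bravo crew→West site (18 hours), Tango crew→Ridge site (9 hours) — total 8+14+9+11+18+9 = 69 hours.
Min-entry greedy (repeatedly take the single cheapest remaining cell) gives 94 hours, worse by 25.
Next-best assignment: Kilo crew→Central site, Delta crew→Ridge site, Foxtrot crew→Harbor site, Sierra crew→North site, Bravo crew→West site, Tango crew→South site = 76 hours.
Swapping Delta crew↔Bravo crew (Delta crew→West site 25 hours, Bravo crew→South site 39 hours) adds 32.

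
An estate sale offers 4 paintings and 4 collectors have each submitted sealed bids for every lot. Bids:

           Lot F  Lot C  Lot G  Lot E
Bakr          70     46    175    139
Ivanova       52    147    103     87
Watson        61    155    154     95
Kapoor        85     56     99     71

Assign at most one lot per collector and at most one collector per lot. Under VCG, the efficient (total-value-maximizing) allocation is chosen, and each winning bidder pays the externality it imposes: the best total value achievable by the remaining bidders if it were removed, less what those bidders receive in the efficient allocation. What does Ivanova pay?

Efficient allocation: Bakr→Lot E ($139), Ivanova→Lot C ($147), Watson→Lot G ($154), Kapoor→Lot F ($85); total welfare W = $525.
Ivanova receives Lot C at value $147, so the others get W − 147 = $378.
Without Ivanova: best allocation of the remaining 3 bidders over all 4 lots is Bakr→Lot G ($175), Watson→Lot C ($155), Kapoor→Lot F ($85), total $415.
VCG payment = (others' best without Ivanova) − (others' welfare with Ivanova) = 415 − 378 = $37.

Ivanova pays $37.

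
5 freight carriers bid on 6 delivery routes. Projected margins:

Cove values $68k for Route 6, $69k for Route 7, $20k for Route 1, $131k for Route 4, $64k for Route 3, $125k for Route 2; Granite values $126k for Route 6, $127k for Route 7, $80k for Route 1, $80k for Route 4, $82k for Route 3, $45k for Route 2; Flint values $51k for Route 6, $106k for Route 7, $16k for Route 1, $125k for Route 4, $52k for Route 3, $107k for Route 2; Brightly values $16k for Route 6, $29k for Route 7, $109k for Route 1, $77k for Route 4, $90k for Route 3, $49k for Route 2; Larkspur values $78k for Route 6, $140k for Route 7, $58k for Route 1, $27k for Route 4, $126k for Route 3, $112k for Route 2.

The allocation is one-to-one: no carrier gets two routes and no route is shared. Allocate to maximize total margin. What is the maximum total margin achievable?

Maximum total: $625k

Optimal: Cove→Route 2 ($125k), Granite→Route 6 ($126k), Flint→Route 4 ($125k), Brightly→Route 1 ($109k), Larkspur→Route 7 ($140k) — total 125+126+125+109+140 = $625k.
Max-entry greedy (repeatedly take the single best remaining cell) gives $613k, worse by 12.
Next-best assignment: Cove→Route 4, Granite→Route 6, Flint→Route 2, Brightly→Route 1, Larkspur→Route 7 = $613k.
Swapping Brightly↔Granite (Brightly→Route 6 $16k, Granite→Route 1 $80k) loses 139.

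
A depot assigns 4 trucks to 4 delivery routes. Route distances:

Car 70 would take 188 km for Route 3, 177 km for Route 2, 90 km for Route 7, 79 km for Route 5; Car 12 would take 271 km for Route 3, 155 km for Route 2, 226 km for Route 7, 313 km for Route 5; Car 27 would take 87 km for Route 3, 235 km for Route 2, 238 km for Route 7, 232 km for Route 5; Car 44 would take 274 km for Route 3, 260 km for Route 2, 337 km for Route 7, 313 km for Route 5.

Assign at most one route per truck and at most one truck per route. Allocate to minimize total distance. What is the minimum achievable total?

Optimal: Car 70→Route 7 (90 km), Car 12→Route 2 (155 km), Car 27→Route 3 (87 km), Car 44→Route 5 (313 km) — total 90+155+87+313 = 645 km.
Min-entry greedy (repeatedly take the single cheapest remaining cell) gives 658 km, worse by 13.
Checked against all permutations: 645 km is optimal.

Min total: 645 km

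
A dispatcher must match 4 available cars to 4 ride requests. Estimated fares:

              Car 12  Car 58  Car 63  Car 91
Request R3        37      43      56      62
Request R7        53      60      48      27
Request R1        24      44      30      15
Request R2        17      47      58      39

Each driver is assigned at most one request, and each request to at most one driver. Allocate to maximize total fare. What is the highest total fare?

Maximum total: $217

Optimal: Car 12→Request R7 ($53), Car 58→Request R1 ($44), Car 63→Request R2 ($58), Car 91→Request R3 ($62) — total 53+44+58+62 = $217.
Column-greedy (each request in turn goes to its best remaining driver) gives $169, worse by 48.
Next-best assignment: Car 12→Request R1, Car 58→Request R7, Car 63→Request R2, Car 91→Request R3 = $204.
Every other assignment is strictly worse.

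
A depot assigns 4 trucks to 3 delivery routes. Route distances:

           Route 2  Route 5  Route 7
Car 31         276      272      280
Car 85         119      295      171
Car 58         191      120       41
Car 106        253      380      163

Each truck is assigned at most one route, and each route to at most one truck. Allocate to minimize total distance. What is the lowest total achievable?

This is a one-to-one assignment (minimum-cost bipartite matching).
Optimal: Car 85→Route 2 (119 km), Car 58→Route 5 (120 km), Car 106→Route 7 (163 km) — total 119+120+163 = 402 km.
Row-greedy (each truck in turn takes its cheapest remaining route) gives 432 km, worse by 30.
Every other assignment is strictly worse.

Min total: 402 km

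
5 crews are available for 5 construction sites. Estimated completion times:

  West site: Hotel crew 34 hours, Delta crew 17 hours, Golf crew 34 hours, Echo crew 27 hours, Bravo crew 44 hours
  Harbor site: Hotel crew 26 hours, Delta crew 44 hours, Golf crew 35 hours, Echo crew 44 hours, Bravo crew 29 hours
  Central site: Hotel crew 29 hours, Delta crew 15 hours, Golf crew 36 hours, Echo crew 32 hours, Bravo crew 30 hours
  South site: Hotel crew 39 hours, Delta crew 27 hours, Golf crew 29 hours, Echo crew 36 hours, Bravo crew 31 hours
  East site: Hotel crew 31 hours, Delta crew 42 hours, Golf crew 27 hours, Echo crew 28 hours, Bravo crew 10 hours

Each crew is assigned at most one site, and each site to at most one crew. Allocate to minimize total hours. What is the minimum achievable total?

Minimum total: 107 hours

Optimal: Hotel crew→Harbor site (26 hours), Delta crew→Central site (15 hours), Golf crew→South site (29 hours), Echo crew→West site (27 hours), Bravo crew→East site (10 hours) — total 26+15+29+27+10 = 107 hours.
Column-greedy (each site in turn goes to its cheapest remaining crew) gives 130 hours, worse by 23.
Next-best assignment: Hotel crew→Harbor site, Delta crew→West site, Golf crew→South site, Echo crew→Central site, Bravo crew→East site = 114 hours.
Checked against all permutations: 107 hours is optimal.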